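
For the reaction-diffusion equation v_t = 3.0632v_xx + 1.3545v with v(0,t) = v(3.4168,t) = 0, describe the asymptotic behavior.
v → 0. Diffusion dominates reaction (r=1.3545 < κπ²/L²≈2.59); solution decays.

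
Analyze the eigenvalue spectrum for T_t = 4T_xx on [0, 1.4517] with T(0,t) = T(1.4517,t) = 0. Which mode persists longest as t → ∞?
Eigenvalues: λₙ = 4n²π²/1.4517².
First three modes:
  n=1: λ₁ = 4π²/1.4517² ≈ 18.733
  n=2: λ₂ = 16π²/1.4517² ≈ 74.932 (4× faster decay)
  n=3: λ₃ = 36π²/1.4517² ≈ 168.596 (9× faster decay)
As t → ∞, higher modes decay exponentially faster. The n=1 mode dominates: T ~ c₁ sin(πx/1.4517) e^{-λ₁t}.
Decay rate: λ₁ = 4π²/1.4517² ≈ 18.733.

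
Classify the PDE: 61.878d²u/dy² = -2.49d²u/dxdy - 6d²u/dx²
Rewriting in standard form: 6d²u/dx² + 2.49d²u/dxdy + 61.878d²u/dy² = 0. A = 6, B = 2.49, C = 61.878. Discriminant B² - 4AC = -1478.8719. Since -1478.8719 < 0, elliptic.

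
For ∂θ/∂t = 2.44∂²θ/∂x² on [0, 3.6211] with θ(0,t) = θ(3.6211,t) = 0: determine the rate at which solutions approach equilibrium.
Eigenvalues: λₙ = 2.44n²π²/3.6211².
First three modes:
  n=1: λ₁ = 2.44π²/3.6211² ≈ 1.837
  n=2: λ₂ = 9.76π²/3.6211² ≈ 7.346 (4× faster decay)
  n=3: λ₃ = 21.96π²/3.6211² ≈ 16.529 (9× faster decay)
As t → ∞, higher modes decay exponentially faster. The n=1 mode dominates: θ ~ c₁ sin(πx/3.6211) e^{-λ₁t}.
Decay rate: λ₁ = 2.44π²/3.6211² ≈ 1.837.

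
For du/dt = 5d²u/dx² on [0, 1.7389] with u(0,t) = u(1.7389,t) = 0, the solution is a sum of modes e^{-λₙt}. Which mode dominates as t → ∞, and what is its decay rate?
Eigenvalues: λₙ = 5n²π²/1.7389².
First three modes:
  n=1: λ₁ = 5π²/1.7389² ≈ 16.32
  n=2: λ₂ = 20π²/1.7389² ≈ 65.28 (4× faster decay)
  n=3: λ₃ = 45π²/1.7389² ≈ 146.88 (9× faster decay)
As t → ∞, higher modes decay exponentially faster. The n=1 mode dominates: u ~ c₁ sin(πx/1.7389) e^{-λ₁t}.
Decay rate: λ₁ = 5π²/1.7389² ≈ 16.32.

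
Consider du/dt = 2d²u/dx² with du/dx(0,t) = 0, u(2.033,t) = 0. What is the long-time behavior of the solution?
As t → ∞, u → 0. Heat escapes through the Dirichlet boundary.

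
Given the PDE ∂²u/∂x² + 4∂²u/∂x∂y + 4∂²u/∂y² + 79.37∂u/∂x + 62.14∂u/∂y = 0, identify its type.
The second-order coefficients are A = 1, B = 4, C = 4. Since B² - 4AC = 0 = 0, this is a parabolic PDE.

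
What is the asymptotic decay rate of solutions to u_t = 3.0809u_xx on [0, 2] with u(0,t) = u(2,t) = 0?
Eigenvalues: λₙ = 3.0809n²π²/2².
First three modes:
  n=1: λ₁ = 3.0809π²/2² ≈ 7.602
  n=2: λ₂ = 12.3236π²/2² ≈ 30.407 (4× faster decay)
  n=3: λ₃ = 27.7281π²/2² ≈ 68.416 (9× faster decay)
As t → ∞, higher modes decay exponentially faster. The n=1 mode dominates: u ~ c₁ sin(πx/2) e^{-λ₁t}.
Decay rate: λ₁ = 3.0809π²/2² ≈ 7.602.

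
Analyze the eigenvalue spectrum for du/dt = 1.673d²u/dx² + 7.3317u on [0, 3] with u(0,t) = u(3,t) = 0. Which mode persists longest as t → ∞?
Eigenvalues: λₙ = 1.673n²π²/3² - 7.3317.
First three modes:
  n=1: λ₁ = 1.673π²/3² - 7.3317 ≈ -5.497
  n=2: λ₂ = 6.692π²/3² - 7.3317 ≈ 0.007
  n=3: λ₃ = 15.057π²/3² - 7.3317 ≈ 9.18
Since 1.673π²/3² ≈ 1.835 < 7.3317, λ₁ < 0.
The n=1 mode grows fastest (−λₙ is largest for n=1) → dominates.
Asymptotic: u ~ c₁ sin(πx/3) e^{5.497t} (exponential growth at rate −λ₁ ≈ 5.497).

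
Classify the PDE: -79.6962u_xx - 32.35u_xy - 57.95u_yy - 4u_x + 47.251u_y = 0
A = -79.6962, B = -32.35, C = -57.95. Discriminant B² - 4AC = -17427.05666. Since -17427.05666 < 0, elliptic.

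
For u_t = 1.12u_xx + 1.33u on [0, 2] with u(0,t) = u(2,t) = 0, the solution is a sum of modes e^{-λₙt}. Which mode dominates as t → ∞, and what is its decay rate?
Eigenvalues: λₙ = 1.12n²π²/2² - 1.33.
First three modes:
  n=1: λ₁ = 1.12π²/2² - 1.33 ≈ 1.433
  n=2: λ₂ = 4.48π²/2² - 1.33 ≈ 9.724
  n=3: λ₃ = 10.08π²/2² - 1.33 ≈ 23.541
Since 1.12π²/2² ≈ 2.763 > 1.33, all λₙ > 0.
The n=1 mode decays slowest → dominates as t → ∞.
Asymptotic: u ~ c₁ sin(πx/2) e^{-λ₁t} with decay rate λ₁ ≈ 1.433.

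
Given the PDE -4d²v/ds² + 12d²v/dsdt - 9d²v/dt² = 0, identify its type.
The second-order coefficients are A = -4, B = 12, C = -9. Since B² - 4AC = 0 = 0, this is a parabolic PDE.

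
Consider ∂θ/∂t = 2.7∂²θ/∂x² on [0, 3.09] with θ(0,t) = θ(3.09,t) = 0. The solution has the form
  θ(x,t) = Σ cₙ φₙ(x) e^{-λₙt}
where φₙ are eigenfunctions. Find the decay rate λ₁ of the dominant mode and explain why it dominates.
Eigenvalues: λₙ = 2.7n²π²/3.09².
First three modes:
  n=1: λ₁ = 2.7π²/3.09² ≈ 2.791
  n=2: λ₂ = 10.8π²/3.09² ≈ 11.164 (4× faster decay)
  n=3: λ₃ = 24.3π²/3.09² ≈ 25.118 (9× faster decay)
As t → ∞, higher modes decay exponentially faster. The n=1 mode dominates: θ ~ c₁ sin(πx/3.09) e^{-λ₁t}.
Decay rate: λ₁ = 2.7π²/3.09² ≈ 2.791.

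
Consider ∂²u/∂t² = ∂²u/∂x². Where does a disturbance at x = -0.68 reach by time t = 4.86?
Domain of influence: [-5.54, 4.18]. Data at x = -0.68 spreads outward at speed 1.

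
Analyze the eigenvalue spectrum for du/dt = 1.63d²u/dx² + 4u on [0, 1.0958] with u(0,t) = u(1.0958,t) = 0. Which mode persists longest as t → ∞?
Eigenvalues: λₙ = 1.63n²π²/1.0958² - 4.
First three modes:
  n=1: λ₁ = 1.63π²/1.0958² - 4 ≈ 9.398
  n=2: λ₂ = 6.52π²/1.0958² - 4 ≈ 49.59
  n=3: λ₃ = 14.67π²/1.0958² - 4 ≈ 116.578
Since 1.63π²/1.0958² ≈ 13.398 > 4, all λₙ > 0.
The n=1 mode decays slowest → dominates as t → ∞.
Asymptotic: u ~ c₁ sin(πx/1.0958) e^{-λ₁t} with decay rate λ₁ ≈ 9.398.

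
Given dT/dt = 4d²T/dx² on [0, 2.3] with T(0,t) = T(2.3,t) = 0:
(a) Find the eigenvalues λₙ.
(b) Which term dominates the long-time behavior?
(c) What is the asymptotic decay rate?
Eigenvalues: λₙ = 4n²π²/2.3².
First three modes:
  n=1: λ₁ = 4π²/2.3² ≈ 7.463
  n=2: λ₂ = 16π²/2.3² ≈ 29.851 (4× faster decay)
  n=3: λ₃ = 36π²/2.3² ≈ 67.166 (9× faster decay)
As t → ∞, higher modes decay exponentially faster. The n=1 mode dominates: T ~ c₁ sin(πx/2.3) e^{-λ₁t}.
Decay rate: λ₁ = 4π²/2.3² ≈ 7.463.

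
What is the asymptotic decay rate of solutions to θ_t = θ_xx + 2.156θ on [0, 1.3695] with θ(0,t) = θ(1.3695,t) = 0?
Eigenvalues: λₙ = n²π²/1.3695² - 2.156.
First three modes:
  n=1: λ₁ = π²/1.3695² - 2.156 ≈ 3.106
  n=2: λ₂ = 4π²/1.3695² - 2.156 ≈ 18.893
  n=3: λ₃ = 9π²/1.3695² - 2.156 ≈ 45.205
Since π²/1.3695² ≈ 5.262 > 2.156, all λₙ > 0.
The n=1 mode decays slowest → dominates as t → ∞.
Asymptotic: θ ~ c₁ sin(πx/1.3695) e^{-λ₁t} with decay rate λ₁ ≈ 3.106.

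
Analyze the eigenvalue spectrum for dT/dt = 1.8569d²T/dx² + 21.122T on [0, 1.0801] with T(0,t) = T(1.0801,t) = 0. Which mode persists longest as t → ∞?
Eigenvalues: λₙ = 1.8569n²π²/1.0801² - 21.122.
First three modes:
  n=1: λ₁ = 1.8569π²/1.0801² - 21.122 ≈ -5.413
  n=2: λ₂ = 7.4276π²/1.0801² - 21.122 ≈ 41.716
  n=3: λ₃ = 16.7121π²/1.0801² - 21.122 ≈ 120.263
Since 1.8569π²/1.0801² ≈ 15.709 < 21.122, λ₁ < 0.
The n=1 mode grows fastest (−λₙ is largest for n=1) → dominates.
Asymptotic: T ~ c₁ sin(πx/1.0801) e^{5.413t} (exponential growth at rate −λ₁ ≈ 5.413).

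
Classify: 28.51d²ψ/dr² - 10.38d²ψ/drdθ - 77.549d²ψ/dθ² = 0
Hyperbolic (discriminant = 8951.43236).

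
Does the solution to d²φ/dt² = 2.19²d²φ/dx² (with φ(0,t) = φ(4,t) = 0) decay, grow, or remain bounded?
φ oscillates (no decay). Energy is conserved; the solution oscillates indefinitely as standing waves.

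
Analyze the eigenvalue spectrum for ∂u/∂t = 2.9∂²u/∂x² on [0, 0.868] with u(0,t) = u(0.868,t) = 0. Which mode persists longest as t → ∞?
Eigenvalues: λₙ = 2.9n²π²/0.868².
First three modes:
  n=1: λ₁ = 2.9π²/0.868² ≈ 37.989
  n=2: λ₂ = 11.6π²/0.868² ≈ 151.956 (4× faster decay)
  n=3: λ₃ = 26.1π²/0.868² ≈ 341.901 (9× faster decay)
As t → ∞, higher modes decay exponentially faster. The n=1 mode dominates: u ~ c₁ sin(πx/0.868) e^{-λ₁t}.
Decay rate: λ₁ = 2.9π²/0.868² ≈ 37.989.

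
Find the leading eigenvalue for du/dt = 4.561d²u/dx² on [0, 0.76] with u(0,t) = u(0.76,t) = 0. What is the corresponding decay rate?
Eigenvalues: λₙ = 4.561n²π²/0.76².
First three modes:
  n=1: λ₁ = 4.561π²/0.76² ≈ 77.935
  n=2: λ₂ = 18.244π²/0.76² ≈ 311.74 (4× faster decay)
  n=3: λ₃ = 41.049π²/0.76² ≈ 701.415 (9× faster decay)
As t → ∞, higher modes decay exponentially faster. The n=1 mode dominates: u ~ c₁ sin(πx/0.76) e^{-λ₁t}.
Decay rate: λ₁ = 4.561π²/0.76² ≈ 77.935.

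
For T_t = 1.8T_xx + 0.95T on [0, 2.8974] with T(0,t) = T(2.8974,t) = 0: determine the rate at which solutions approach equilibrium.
Eigenvalues: λₙ = 1.8n²π²/2.8974² - 0.95.
First three modes:
  n=1: λ₁ = 1.8π²/2.8974² - 0.95 ≈ 1.166
  n=2: λ₂ = 7.2π²/2.8974² - 0.95 ≈ 7.515
  n=3: λ₃ = 16.2π²/2.8974² - 0.95 ≈ 18.096
Since 1.8π²/2.8974² ≈ 2.116 > 0.95, all λₙ > 0.
The n=1 mode decays slowest → dominates as t → ∞.
Asymptotic: T ~ c₁ sin(πx/2.8974) e^{-λ₁t} with decay rate λ₁ ≈ 1.166.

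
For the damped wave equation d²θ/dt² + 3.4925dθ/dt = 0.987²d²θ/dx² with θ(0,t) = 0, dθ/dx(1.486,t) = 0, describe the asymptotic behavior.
θ → 0. Damping (γ=3.4925) dissipates energy; oscillations decay exponentially.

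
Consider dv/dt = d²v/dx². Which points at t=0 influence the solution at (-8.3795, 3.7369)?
The entire real line. The heat equation has infinite propagation speed: any initial disturbance instantly affects all points (though exponentially small far away).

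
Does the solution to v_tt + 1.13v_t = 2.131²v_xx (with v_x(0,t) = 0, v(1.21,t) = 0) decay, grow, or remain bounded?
v → 0. Damping (γ=1.13) dissipates energy; oscillations decay exponentially.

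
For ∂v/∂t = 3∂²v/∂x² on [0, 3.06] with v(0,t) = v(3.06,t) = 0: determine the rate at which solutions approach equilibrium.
Eigenvalues: λₙ = 3n²π²/3.06².
First three modes:
  n=1: λ₁ = 3π²/3.06² ≈ 3.162
  n=2: λ₂ = 12π²/3.06² ≈ 12.648 (4× faster decay)
  n=3: λ₃ = 27π²/3.06² ≈ 28.459 (9× faster decay)
As t → ∞, higher modes decay exponentially faster. The n=1 mode dominates: v ~ c₁ sin(πx/3.06) e^{-λ₁t}.
Decay rate: λ₁ = 3π²/3.06² ≈ 3.162.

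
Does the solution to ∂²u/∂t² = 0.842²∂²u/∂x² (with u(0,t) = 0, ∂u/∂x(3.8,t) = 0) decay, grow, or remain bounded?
u oscillates (no decay). Energy is conserved; the solution oscillates indefinitely as standing waves.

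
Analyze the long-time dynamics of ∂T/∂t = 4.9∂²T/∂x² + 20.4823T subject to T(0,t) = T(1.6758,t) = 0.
Long-time behavior: T grows unboundedly. Reaction dominates diffusion (r=20.4823 > κπ²/L²≈17.22); solution grows exponentially.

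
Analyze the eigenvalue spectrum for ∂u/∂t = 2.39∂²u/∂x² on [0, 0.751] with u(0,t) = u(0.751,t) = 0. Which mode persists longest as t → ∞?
Eigenvalues: λₙ = 2.39n²π²/0.751².
First three modes:
  n=1: λ₁ = 2.39π²/0.751² ≈ 41.823
  n=2: λ₂ = 9.56π²/0.751² ≈ 167.293 (4× faster decay)
  n=3: λ₃ = 21.51π²/0.751² ≈ 376.409 (9× faster decay)
As t → ∞, higher modes decay exponentially faster. The n=1 mode dominates: u ~ c₁ sin(πx/0.751) e^{-λ₁t}.
Decay rate: λ₁ = 2.39π²/0.751² ≈ 41.823.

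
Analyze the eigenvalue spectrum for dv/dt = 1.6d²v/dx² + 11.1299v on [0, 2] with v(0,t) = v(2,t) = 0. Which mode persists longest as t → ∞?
Eigenvalues: λₙ = 1.6n²π²/2² - 11.1299.
First three modes:
  n=1: λ₁ = 1.6π²/2² - 11.1299 ≈ -7.182
  n=2: λ₂ = 6.4π²/2² - 11.1299 ≈ 4.661
  n=3: λ₃ = 14.4π²/2² - 11.1299 ≈ 24.401
Since 1.6π²/2² ≈ 3.948 < 11.1299, λ₁ < 0.
The n=1 mode grows fastest (−λₙ is largest for n=1) → dominates.
Asymptotic: v ~ c₁ sin(πx/2) e^{7.182t} (exponential growth at rate −λ₁ ≈ 7.182).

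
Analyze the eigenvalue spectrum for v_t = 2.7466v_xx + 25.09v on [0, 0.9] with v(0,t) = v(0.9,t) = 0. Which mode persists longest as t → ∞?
Eigenvalues: λₙ = 2.7466n²π²/0.9² - 25.09.
First three modes:
  n=1: λ₁ = 2.7466π²/0.9² - 25.09 ≈ 8.376
  n=2: λ₂ = 10.9864π²/0.9² - 25.09 ≈ 108.776
  n=3: λ₃ = 24.7194π²/0.9² - 25.09 ≈ 276.108
Since 2.7466π²/0.9² ≈ 33.466 > 25.09, all λₙ > 0.
The n=1 mode decays slowest → dominates as t → ∞.
Asymptotic: v ~ c₁ sin(πx/0.9) e^{-λ₁t} with decay rate λ₁ ≈ 8.376.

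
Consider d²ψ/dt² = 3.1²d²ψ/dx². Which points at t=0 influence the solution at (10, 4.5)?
Domain of dependence: [-3.95, 23.95]. Signals travel at speed 3.1, so data within |x - 10| ≤ 3.1·4.5 = 13.95 can reach the point.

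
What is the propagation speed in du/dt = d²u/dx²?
Infinite. The heat equation is parabolic, not hyperbolic, so disturbances propagate instantly.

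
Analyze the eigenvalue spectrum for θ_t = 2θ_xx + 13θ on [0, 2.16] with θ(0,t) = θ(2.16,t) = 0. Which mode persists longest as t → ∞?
Eigenvalues: λₙ = 2n²π²/2.16² - 13.
First three modes:
  n=1: λ₁ = 2π²/2.16² - 13 ≈ -8.769
  n=2: λ₂ = 8π²/2.16² - 13 ≈ 3.923
  n=3: λ₃ = 18π²/2.16² - 13 ≈ 25.077
Since 2π²/2.16² ≈ 4.231 < 13, λ₁ < 0.
The n=1 mode grows fastest (−λₙ is largest for n=1) → dominates.
Asymptotic: θ ~ c₁ sin(πx/2.16) e^{8.769t} (exponential growth at rate −λ₁ ≈ 8.769).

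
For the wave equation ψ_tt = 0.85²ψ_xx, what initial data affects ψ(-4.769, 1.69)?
Domain of dependence: [-6.2055, -3.3325]. Signals travel at speed 0.85, so data within |x - -4.769| ≤ 0.85·1.69 = 1.4365 can reach the point.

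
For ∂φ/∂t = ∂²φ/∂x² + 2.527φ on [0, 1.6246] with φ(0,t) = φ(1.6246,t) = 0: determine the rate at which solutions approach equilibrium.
Eigenvalues: λₙ = n²π²/1.6246² - 2.527.
First three modes:
  n=1: λ₁ = π²/1.6246² - 2.527 ≈ 1.212
  n=2: λ₂ = 4π²/1.6246² - 2.527 ≈ 12.431
  n=3: λ₃ = 9π²/1.6246² - 2.527 ≈ 31.128
Since π²/1.6246² ≈ 3.739 > 2.527, all λₙ > 0.
The n=1 mode decays slowest → dominates as t → ∞.
Asymptotic: φ ~ c₁ sin(πx/1.6246) e^{-λ₁t} with decay rate λ₁ ≈ 1.212.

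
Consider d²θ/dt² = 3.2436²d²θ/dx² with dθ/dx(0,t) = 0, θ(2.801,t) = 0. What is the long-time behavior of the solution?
As t → ∞, θ oscillates (no decay). Energy is conserved; the solution oscillates indefinitely as standing waves.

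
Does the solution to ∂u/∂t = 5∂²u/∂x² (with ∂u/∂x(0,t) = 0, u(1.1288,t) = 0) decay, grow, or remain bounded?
u → 0. Heat escapes through the Dirichlet boundary.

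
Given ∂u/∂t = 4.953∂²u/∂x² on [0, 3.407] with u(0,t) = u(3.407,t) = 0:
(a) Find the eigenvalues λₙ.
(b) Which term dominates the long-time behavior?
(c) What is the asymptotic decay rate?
Eigenvalues: λₙ = 4.953n²π²/3.407².
First three modes:
  n=1: λ₁ = 4.953π²/3.407² ≈ 4.211
  n=2: λ₂ = 19.812π²/3.407² ≈ 16.845 (4× faster decay)
  n=3: λ₃ = 44.577π²/3.407² ≈ 37.902 (9× faster decay)
As t → ∞, higher modes decay exponentially faster. The n=1 mode dominates: u ~ c₁ sin(πx/3.407) e^{-λ₁t}.
Decay rate: λ₁ = 4.953π²/3.407² ≈ 4.211.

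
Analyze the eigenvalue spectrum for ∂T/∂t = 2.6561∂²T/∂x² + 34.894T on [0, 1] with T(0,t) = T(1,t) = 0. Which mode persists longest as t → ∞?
Eigenvalues: λₙ = 2.6561n²π²/1² - 34.894.
First three modes:
  n=1: λ₁ = 2.6561π² - 34.894 ≈ -8.679
  n=2: λ₂ = 10.6244π² - 34.894 ≈ 69.965
  n=3: λ₃ = 23.9049π² - 34.894 ≈ 201.038
Since 2.6561π² ≈ 26.215 < 34.894, λ₁ < 0.
The n=1 mode grows fastest (−λₙ is largest for n=1) → dominates.
Asymptotic: T ~ c₁ sin(πx/1) e^{8.679t} (exponential growth at rate −λ₁ ≈ 8.679).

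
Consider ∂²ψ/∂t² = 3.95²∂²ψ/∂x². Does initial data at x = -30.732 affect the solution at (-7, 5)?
No. The domain of dependence is [-26.75, 12.75], and -30.732 is outside this interval.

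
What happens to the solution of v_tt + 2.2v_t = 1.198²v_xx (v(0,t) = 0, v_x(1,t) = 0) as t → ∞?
v → 0. Damping (γ=2.2) dissipates energy; oscillations decay exponentially.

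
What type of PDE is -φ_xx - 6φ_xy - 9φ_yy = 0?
With A = -1, B = -6, C = -9, the discriminant is 0. This is a parabolic PDE.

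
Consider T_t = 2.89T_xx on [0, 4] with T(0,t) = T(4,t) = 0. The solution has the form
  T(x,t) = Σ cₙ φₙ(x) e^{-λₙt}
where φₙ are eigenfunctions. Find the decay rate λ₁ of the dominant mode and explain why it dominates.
Eigenvalues: λₙ = 2.89n²π²/4².
First three modes:
  n=1: λ₁ = 2.89π²/4² ≈ 1.783
  n=2: λ₂ = 11.56π²/4² ≈ 7.131 (4× faster decay)
  n=3: λ₃ = 26.01π²/4² ≈ 16.044 (9× faster decay)
As t → ∞, higher modes decay exponentially faster. The n=1 mode dominates: T ~ c₁ sin(πx/4) e^{-λ₁t}.
Decay rate: λ₁ = 2.89π²/4² ≈ 1.783.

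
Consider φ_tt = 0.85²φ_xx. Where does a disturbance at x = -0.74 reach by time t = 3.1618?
Domain of influence: [-3.42753, 1.94753]. Data at x = -0.74 spreads outward at speed 0.85.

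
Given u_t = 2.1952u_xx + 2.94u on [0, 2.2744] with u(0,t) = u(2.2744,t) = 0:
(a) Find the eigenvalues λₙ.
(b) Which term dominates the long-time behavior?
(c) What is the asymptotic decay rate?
Eigenvalues: λₙ = 2.1952n²π²/2.2744² - 2.94.
First three modes:
  n=1: λ₁ = 2.1952π²/2.2744² - 2.94 ≈ 1.248
  n=2: λ₂ = 8.7808π²/2.2744² - 2.94 ≈ 13.813
  n=3: λ₃ = 19.7568π²/2.2744² - 2.94 ≈ 34.755
Since 2.1952π²/2.2744² ≈ 4.188 > 2.94, all λₙ > 0.
The n=1 mode decays slowest → dominates as t → ∞.
Asymptotic: u ~ c₁ sin(πx/2.2744) e^{-λ₁t} with decay rate λ₁ ≈ 1.248.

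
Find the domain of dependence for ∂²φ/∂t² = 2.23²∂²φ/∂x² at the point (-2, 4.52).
Domain of dependence: [-12.0796, 8.0796]. Signals travel at speed 2.23, so data within |x - -2| ≤ 2.23·4.52 = 10.0796 can reach the point.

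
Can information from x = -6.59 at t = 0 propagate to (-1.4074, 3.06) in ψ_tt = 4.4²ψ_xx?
Yes. The domain of dependence is [-14.8714, 12.0566], and -6.59 ∈ [-14.8714, 12.0566].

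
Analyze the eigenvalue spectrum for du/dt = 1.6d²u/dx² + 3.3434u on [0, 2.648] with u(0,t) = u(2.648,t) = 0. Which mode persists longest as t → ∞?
Eigenvalues: λₙ = 1.6n²π²/2.648² - 3.3434.
First three modes:
  n=1: λ₁ = 1.6π²/2.648² - 3.3434 ≈ -1.091
  n=2: λ₂ = 6.4π²/2.648² - 3.3434 ≈ 5.665
  n=3: λ₃ = 14.4π²/2.648² - 3.3434 ≈ 16.925
Since 1.6π²/2.648² ≈ 2.252 < 3.3434, λ₁ < 0.
The n=1 mode grows fastest (−λₙ is largest for n=1) → dominates.
Asymptotic: u ~ c₁ sin(πx/2.648) e^{1.091t} (exponential growth at rate −λ₁ ≈ 1.091).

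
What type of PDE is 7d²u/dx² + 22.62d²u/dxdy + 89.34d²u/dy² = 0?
With A = 7, B = 22.62, C = 89.34, the discriminant is -1989.8556. This is an elliptic PDE.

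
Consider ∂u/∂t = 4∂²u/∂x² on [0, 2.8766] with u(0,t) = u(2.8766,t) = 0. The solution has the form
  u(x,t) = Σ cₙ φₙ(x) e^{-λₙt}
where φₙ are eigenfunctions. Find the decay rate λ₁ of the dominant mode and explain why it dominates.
Eigenvalues: λₙ = 4n²π²/2.8766².
First three modes:
  n=1: λ₁ = 4π²/2.8766² ≈ 4.771
  n=2: λ₂ = 16π²/2.8766² ≈ 19.084 (4× faster decay)
  n=3: λ₃ = 36π²/2.8766² ≈ 42.938 (9× faster decay)
As t → ∞, higher modes decay exponentially faster. The n=1 mode dominates: u ~ c₁ sin(πx/2.8766) e^{-λ₁t}.
Decay rate: λ₁ = 4π²/2.8766² ≈ 4.771.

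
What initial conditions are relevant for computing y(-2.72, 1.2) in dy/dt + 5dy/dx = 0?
A single point: x = -8.72. The characteristic through (-2.72, 1.2) is x - 5t = const, so x = -2.72 - 5·1.2 = -8.72.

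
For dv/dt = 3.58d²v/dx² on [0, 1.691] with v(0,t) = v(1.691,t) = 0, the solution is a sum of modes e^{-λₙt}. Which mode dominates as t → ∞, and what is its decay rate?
Eigenvalues: λₙ = 3.58n²π²/1.691².
First three modes:
  n=1: λ₁ = 3.58π²/1.691² ≈ 12.357
  n=2: λ₂ = 14.32π²/1.691² ≈ 49.426 (4× faster decay)
  n=3: λ₃ = 32.22π²/1.691² ≈ 111.209 (9× faster decay)
As t → ∞, higher modes decay exponentially faster. The n=1 mode dominates: v ~ c₁ sin(πx/1.691) e^{-λ₁t}.
Decay rate: λ₁ = 3.58π²/1.691² ≈ 12.357.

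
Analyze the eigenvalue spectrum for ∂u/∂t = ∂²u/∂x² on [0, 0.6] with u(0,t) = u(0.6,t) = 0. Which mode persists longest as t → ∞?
Eigenvalues: λₙ = n²π²/0.6².
First three modes:
  n=1: λ₁ = π²/0.6² ≈ 27.416
  n=2: λ₂ = 4π²/0.6² ≈ 109.662 (4× faster decay)
  n=3: λ₃ = 9π²/0.6² ≈ 246.74 (9× faster decay)
As t → ∞, higher modes decay exponentially faster. The n=1 mode dominates: u ~ c₁ sin(πx/0.6) e^{-λ₁t}.
Decay rate: λ₁ = π²/0.6² ≈ 27.416.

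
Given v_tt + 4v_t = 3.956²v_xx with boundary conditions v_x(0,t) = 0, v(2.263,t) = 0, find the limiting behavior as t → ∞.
v → 0. Damping (γ=4) dissipates energy; oscillations decay exponentially.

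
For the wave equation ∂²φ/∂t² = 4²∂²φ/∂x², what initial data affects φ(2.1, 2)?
Domain of dependence: [-5.9, 10.1]. Signals travel at speed 4, so data within |x - 2.1| ≤ 4·2 = 8 can reach the point.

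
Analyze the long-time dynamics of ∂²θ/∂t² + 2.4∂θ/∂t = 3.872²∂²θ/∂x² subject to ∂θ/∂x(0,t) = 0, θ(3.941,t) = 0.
Long-time behavior: θ → 0. Damping (γ=2.4) dissipates energy; oscillations decay exponentially.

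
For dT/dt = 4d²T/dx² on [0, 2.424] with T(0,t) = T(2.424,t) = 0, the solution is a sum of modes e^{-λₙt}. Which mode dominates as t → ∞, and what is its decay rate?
Eigenvalues: λₙ = 4n²π²/2.424².
First three modes:
  n=1: λ₁ = 4π²/2.424² ≈ 6.719
  n=2: λ₂ = 16π²/2.424² ≈ 26.875 (4× faster decay)
  n=3: λ₃ = 36π²/2.424² ≈ 60.47 (9× faster decay)
As t → ∞, higher modes decay exponentially faster. The n=1 mode dominates: T ~ c₁ sin(πx/2.424) e^{-λ₁t}.
Decay rate: λ₁ = 4π²/2.424² ≈ 6.719.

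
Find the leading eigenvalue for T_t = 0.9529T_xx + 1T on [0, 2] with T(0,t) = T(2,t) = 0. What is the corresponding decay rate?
Eigenvalues: λₙ = 0.9529n²π²/2² - 1.
First three modes:
  n=1: λ₁ = 0.9529π²/2² - 1 ≈ 1.351
  n=2: λ₂ = 3.8116π²/2² - 1 ≈ 8.405
  n=3: λ₃ = 8.5761π²/2² - 1 ≈ 20.161
Since 0.9529π²/2² ≈ 2.351 > 1, all λₙ > 0.
The n=1 mode decays slowest → dominates as t → ∞.
Asymptotic: T ~ c₁ sin(πx/2) e^{-λ₁t} with decay rate λ₁ ≈ 1.351.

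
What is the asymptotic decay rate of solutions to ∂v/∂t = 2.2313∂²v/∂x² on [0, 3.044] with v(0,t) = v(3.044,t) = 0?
Eigenvalues: λₙ = 2.2313n²π²/3.044².
First three modes:
  n=1: λ₁ = 2.2313π²/3.044² ≈ 2.377
  n=2: λ₂ = 8.9252π²/3.044² ≈ 9.507 (4× faster decay)
  n=3: λ₃ = 20.0817π²/3.044² ≈ 21.39 (9× faster decay)
As t → ∞, higher modes decay exponentially faster. The n=1 mode dominates: v ~ c₁ sin(πx/3.044) e^{-λ₁t}.
Decay rate: λ₁ = 2.2313π²/3.044² ≈ 2.377.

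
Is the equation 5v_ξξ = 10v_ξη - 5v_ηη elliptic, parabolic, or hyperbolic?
Rewriting in standard form: 5v_ξξ - 10v_ξη + 5v_ηη = 0. Computing B² - 4AC with A = 5, B = -10, C = 5: discriminant = 0 (zero). Answer: parabolic.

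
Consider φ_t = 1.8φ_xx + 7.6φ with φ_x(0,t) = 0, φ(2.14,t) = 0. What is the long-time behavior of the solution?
As t → ∞, φ grows unboundedly. Reaction dominates diffusion (r=7.6 > κπ²/(4L²)≈0.97); solution grows exponentially.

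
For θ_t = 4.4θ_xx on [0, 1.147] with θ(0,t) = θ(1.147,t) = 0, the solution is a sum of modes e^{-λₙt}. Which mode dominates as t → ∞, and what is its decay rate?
Eigenvalues: λₙ = 4.4n²π²/1.147².
First three modes:
  n=1: λ₁ = 4.4π²/1.147² ≈ 33.008
  n=2: λ₂ = 17.6π²/1.147² ≈ 132.034 (4× faster decay)
  n=3: λ₃ = 39.6π²/1.147² ≈ 297.076 (9× faster decay)
As t → ∞, higher modes decay exponentially faster. The n=1 mode dominates: θ ~ c₁ sin(πx/1.147) e^{-λ₁t}.
Decay rate: λ₁ = 4.4π²/1.147² ≈ 33.008.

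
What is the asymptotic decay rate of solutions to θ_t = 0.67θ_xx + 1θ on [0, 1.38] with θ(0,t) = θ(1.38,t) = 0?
Eigenvalues: λₙ = 0.67n²π²/1.38² - 1.
First three modes:
  n=1: λ₁ = 0.67π²/1.38² - 1 ≈ 2.472
  n=2: λ₂ = 2.68π²/1.38² - 1 ≈ 12.889
  n=3: λ₃ = 6.03π²/1.38² - 1 ≈ 30.251
Since 0.67π²/1.38² ≈ 3.472 > 1, all λₙ > 0.
The n=1 mode decays slowest → dominates as t → ∞.
Asymptotic: θ ~ c₁ sin(πx/1.38) e^{-λ₁t} with decay rate λ₁ ≈ 2.472.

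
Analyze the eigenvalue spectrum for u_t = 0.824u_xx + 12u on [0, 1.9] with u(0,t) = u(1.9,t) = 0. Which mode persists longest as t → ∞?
Eigenvalues: λₙ = 0.824n²π²/1.9² - 12.
First three modes:
  n=1: λ₁ = 0.824π²/1.9² - 12 ≈ -9.747
  n=2: λ₂ = 3.296π²/1.9² - 12 ≈ -2.989
  n=3: λ₃ = 7.416π²/1.9² - 12 ≈ 8.275
Since 0.824π²/1.9² ≈ 2.253 < 12, λ₁ < 0.
The n=1 mode grows fastest (−λₙ is largest for n=1) → dominates.
Asymptotic: u ~ c₁ sin(πx/1.9) e^{9.747t} (exponential growth at rate −λ₁ ≈ 9.747).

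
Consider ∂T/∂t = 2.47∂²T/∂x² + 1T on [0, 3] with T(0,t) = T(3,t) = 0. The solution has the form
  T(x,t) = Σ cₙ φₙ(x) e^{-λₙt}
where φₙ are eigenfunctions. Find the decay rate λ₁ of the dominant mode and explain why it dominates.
Eigenvalues: λₙ = 2.47n²π²/3² - 1.
First three modes:
  n=1: λ₁ = 2.47π²/3² - 1 ≈ 1.709
  n=2: λ₂ = 9.88π²/3² - 1 ≈ 9.835
  n=3: λ₃ = 22.23π²/3² - 1 ≈ 23.378
Since 2.47π²/3² ≈ 2.709 > 1, all λₙ > 0.
The n=1 mode decays slowest → dominates as t → ∞.
Asymptotic: T ~ c₁ sin(πx/3) e^{-λ₁t} with decay rate λ₁ ≈ 1.709.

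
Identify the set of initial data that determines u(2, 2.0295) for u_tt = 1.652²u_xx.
Domain of dependence: [-1.352734, 5.352734]. Signals travel at speed 1.652, so data within |x - 2| ≤ 1.652·2.0295 = 3.352734 can reach the point.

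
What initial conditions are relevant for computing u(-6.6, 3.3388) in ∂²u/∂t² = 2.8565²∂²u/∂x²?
Domain of dependence: [-16.1372822, 2.9372822]. Signals travel at speed 2.8565, so data within |x - -6.6| ≤ 2.8565·3.3388 = 9.5372822 can reach the point.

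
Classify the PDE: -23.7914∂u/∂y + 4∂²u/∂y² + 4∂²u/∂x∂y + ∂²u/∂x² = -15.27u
Rewriting in standard form: ∂²u/∂x² + 4∂²u/∂x∂y + 4∂²u/∂y² - 23.7914∂u/∂y + 15.27u = 0. A = 1, B = 4, C = 4. Discriminant B² - 4AC = 0. Since 0 = 0, parabolic.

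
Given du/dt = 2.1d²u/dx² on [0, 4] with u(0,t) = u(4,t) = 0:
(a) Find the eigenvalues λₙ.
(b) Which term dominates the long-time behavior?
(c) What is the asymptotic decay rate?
Eigenvalues: λₙ = 2.1n²π²/4².
First three modes:
  n=1: λ₁ = 2.1π²/4² ≈ 1.295
  n=2: λ₂ = 8.4π²/4² ≈ 5.182 (4× faster decay)
  n=3: λ₃ = 18.9π²/4² ≈ 11.658 (9× faster decay)
As t → ∞, higher modes decay exponentially faster. The n=1 mode dominates: u ~ c₁ sin(πx/4) e^{-λ₁t}.
Decay rate: λ₁ = 2.1π²/4² ≈ 1.295.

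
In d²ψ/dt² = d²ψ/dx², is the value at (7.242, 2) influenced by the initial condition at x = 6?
Yes. The domain of dependence is [5.242, 9.242], and 6 ∈ [5.242, 9.242].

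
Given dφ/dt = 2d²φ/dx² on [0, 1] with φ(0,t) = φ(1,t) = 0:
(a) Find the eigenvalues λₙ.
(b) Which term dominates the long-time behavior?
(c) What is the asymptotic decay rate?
Eigenvalues: λₙ = 2n²π².
First three modes:
  n=1: λ₁ = 2π² ≈ 19.739
  n=2: λ₂ = 8π² ≈ 78.957 (4× faster decay)
  n=3: λ₃ = 18π² ≈ 177.653 (9× faster decay)
As t → ∞, higher modes decay exponentially faster. The n=1 mode dominates: φ ~ c₁ sin(πx) e^{-λ₁t}.
Decay rate: λ₁ = 2π² ≈ 19.739.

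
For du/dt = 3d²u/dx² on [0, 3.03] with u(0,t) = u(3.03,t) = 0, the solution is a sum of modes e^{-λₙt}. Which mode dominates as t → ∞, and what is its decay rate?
Eigenvalues: λₙ = 3n²π²/3.03².
First three modes:
  n=1: λ₁ = 3π²/3.03² ≈ 3.225
  n=2: λ₂ = 12π²/3.03² ≈ 12.9 (4× faster decay)
  n=3: λ₃ = 27π²/3.03² ≈ 29.025 (9× faster decay)
As t → ∞, higher modes decay exponentially faster. The n=1 mode dominates: u ~ c₁ sin(πx/3.03) e^{-λ₁t}.
Decay rate: λ₁ = 3π²/3.03² ≈ 3.225.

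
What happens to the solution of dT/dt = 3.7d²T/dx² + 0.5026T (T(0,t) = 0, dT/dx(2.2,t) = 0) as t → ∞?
T → 0. Diffusion dominates reaction (r=0.5026 < κπ²/(4L²)≈1.89); solution decays.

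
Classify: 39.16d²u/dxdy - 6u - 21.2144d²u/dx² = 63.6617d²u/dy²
Rewriting in standard form: -21.2144d²u/dx² + 39.16d²u/dxdy - 63.6617d²u/dy² - 6u = 0. Elliptic (discriminant = -3868.67347392).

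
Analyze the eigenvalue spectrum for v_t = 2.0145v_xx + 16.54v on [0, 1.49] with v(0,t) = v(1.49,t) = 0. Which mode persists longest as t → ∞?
Eigenvalues: λₙ = 2.0145n²π²/1.49² - 16.54.
First three modes:
  n=1: λ₁ = 2.0145π²/1.49² - 16.54 ≈ -7.584
  n=2: λ₂ = 8.058π²/1.49² - 16.54 ≈ 19.282
  n=3: λ₃ = 18.1305π²/1.49² - 16.54 ≈ 64.06
Since 2.0145π²/1.49² ≈ 8.956 < 16.54, λ₁ < 0.
The n=1 mode grows fastest (−λₙ is largest for n=1) → dominates.
Asymptotic: v ~ c₁ sin(πx/1.49) e^{7.584t} (exponential growth at rate −λ₁ ≈ 7.584).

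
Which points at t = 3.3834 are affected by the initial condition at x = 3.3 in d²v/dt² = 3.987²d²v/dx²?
Domain of influence: [-10.1896158, 16.7896158]. Data at x = 3.3 spreads outward at speed 3.987.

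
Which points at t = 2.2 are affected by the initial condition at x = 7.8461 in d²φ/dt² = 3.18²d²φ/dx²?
Domain of influence: [0.8501, 14.8421]. Data at x = 7.8461 spreads outward at speed 3.18.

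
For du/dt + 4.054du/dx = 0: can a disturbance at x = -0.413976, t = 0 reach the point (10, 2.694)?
No. Only data at x = -0.921476 affects (10, 2.694). Advection has one-way propagation along characteristics.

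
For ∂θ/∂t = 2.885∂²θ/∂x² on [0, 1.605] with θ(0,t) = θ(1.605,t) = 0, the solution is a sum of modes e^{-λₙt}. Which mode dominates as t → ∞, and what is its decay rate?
Eigenvalues: λₙ = 2.885n²π²/1.605².
First three modes:
  n=1: λ₁ = 2.885π²/1.605² ≈ 11.053
  n=2: λ₂ = 11.54π²/1.605² ≈ 44.214 (4× faster decay)
  n=3: λ₃ = 25.965π²/1.605² ≈ 99.481 (9× faster decay)
As t → ∞, higher modes decay exponentially faster. The n=1 mode dominates: θ ~ c₁ sin(πx/1.605) e^{-λ₁t}.
Decay rate: λ₁ = 2.885π²/1.605² ≈ 11.053.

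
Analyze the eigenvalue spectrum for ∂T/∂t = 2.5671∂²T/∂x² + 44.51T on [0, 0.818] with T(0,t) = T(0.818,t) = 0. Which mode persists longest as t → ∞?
Eigenvalues: λₙ = 2.5671n²π²/0.818² - 44.51.
First three modes:
  n=1: λ₁ = 2.5671π²/0.818² - 44.51 ≈ -6.645
  n=2: λ₂ = 10.2684π²/0.818² - 44.51 ≈ 106.949
  n=3: λ₃ = 23.1039π²/0.818² - 44.51 ≈ 296.273
Since 2.5671π²/0.818² ≈ 37.865 < 44.51, λ₁ < 0.
The n=1 mode grows fastest (−λₙ is largest for n=1) → dominates.
Asymptotic: T ~ c₁ sin(πx/0.818) e^{6.645t} (exponential growth at rate −λ₁ ≈ 6.645).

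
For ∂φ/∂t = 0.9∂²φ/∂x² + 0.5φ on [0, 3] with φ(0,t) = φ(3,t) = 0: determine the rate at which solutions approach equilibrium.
Eigenvalues: λₙ = 0.9n²π²/3² - 0.5.
First three modes:
  n=1: λ₁ = 0.9π²/3² - 0.5 ≈ 0.487
  n=2: λ₂ = 3.6π²/3² - 0.5 ≈ 3.448
  n=3: λ₃ = 8.1π²/3² - 0.5 ≈ 8.383
Since 0.9π²/3² ≈ 0.987 > 0.5, all λₙ > 0.
The n=1 mode decays slowest → dominates as t → ∞.
Asymptotic: φ ~ c₁ sin(πx/3) e^{-λ₁t} with decay rate λ₁ ≈ 0.487.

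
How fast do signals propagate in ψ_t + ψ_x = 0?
Speed = 1. Information travels along x - 1t = const (rightward).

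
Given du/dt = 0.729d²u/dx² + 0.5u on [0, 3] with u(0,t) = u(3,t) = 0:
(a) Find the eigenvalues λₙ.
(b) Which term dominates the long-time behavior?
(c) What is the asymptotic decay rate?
Eigenvalues: λₙ = 0.729n²π²/3² - 0.5.
First three modes:
  n=1: λ₁ = 0.729π²/3² - 0.5 ≈ 0.299
  n=2: λ₂ = 2.916π²/3² - 0.5 ≈ 2.698
  n=3: λ₃ = 6.561π²/3² - 0.5 ≈ 6.695
Since 0.729π²/3² ≈ 0.799 > 0.5, all λₙ > 0.
The n=1 mode decays slowest → dominates as t → ∞.
Asymptotic: u ~ c₁ sin(πx/3) e^{-λ₁t} with decay rate λ₁ ≈ 0.299.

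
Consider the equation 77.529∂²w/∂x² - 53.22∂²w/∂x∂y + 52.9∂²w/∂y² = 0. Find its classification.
Elliptic. (A = 77.529, B = -53.22, C = 52.9 gives B² - 4AC = -13572.768.)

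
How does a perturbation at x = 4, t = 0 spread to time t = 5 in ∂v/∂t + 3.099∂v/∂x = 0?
At x = 19.495. The characteristic carries data from (4, 0) to (19.495, 5).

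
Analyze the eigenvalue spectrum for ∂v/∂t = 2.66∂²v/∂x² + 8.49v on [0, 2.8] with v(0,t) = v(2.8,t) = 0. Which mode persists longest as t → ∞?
Eigenvalues: λₙ = 2.66n²π²/2.8² - 8.49.
First three modes:
  n=1: λ₁ = 2.66π²/2.8² - 8.49 ≈ -5.141
  n=2: λ₂ = 10.64π²/2.8² - 8.49 ≈ 4.904
  n=3: λ₃ = 23.94π²/2.8² - 8.49 ≈ 21.648
Since 2.66π²/2.8² ≈ 3.349 < 8.49, λ₁ < 0.
The n=1 mode grows fastest (−λₙ is largest for n=1) → dominates.
Asymptotic: v ~ c₁ sin(πx/2.8) e^{5.141t} (exponential growth at rate −λ₁ ≈ 5.141).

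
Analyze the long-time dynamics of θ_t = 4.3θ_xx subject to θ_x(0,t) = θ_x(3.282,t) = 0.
Long-time behavior: θ → constant (steady state). Heat is conserved (no flux at boundaries); solution approaches the spatial average.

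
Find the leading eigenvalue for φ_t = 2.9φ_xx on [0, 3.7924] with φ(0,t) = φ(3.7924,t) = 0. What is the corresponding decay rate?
Eigenvalues: λₙ = 2.9n²π²/3.7924².
First three modes:
  n=1: λ₁ = 2.9π²/3.7924² ≈ 1.99
  n=2: λ₂ = 11.6π²/3.7924² ≈ 7.96 (4× faster decay)
  n=3: λ₃ = 26.1π²/3.7924² ≈ 17.911 (9× faster decay)
As t → ∞, higher modes decay exponentially faster. The n=1 mode dominates: φ ~ c₁ sin(πx/3.7924) e^{-λ₁t}.
Decay rate: λ₁ = 2.9π²/3.7924² ≈ 1.99.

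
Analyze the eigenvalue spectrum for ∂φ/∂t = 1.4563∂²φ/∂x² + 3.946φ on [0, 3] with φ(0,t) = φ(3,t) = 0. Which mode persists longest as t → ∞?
Eigenvalues: λₙ = 1.4563n²π²/3² - 3.946.
First three modes:
  n=1: λ₁ = 1.4563π²/3² - 3.946 ≈ -2.349
  n=2: λ₂ = 5.8252π²/3² - 3.946 ≈ 2.442
  n=3: λ₃ = 13.1067π²/3² - 3.946 ≈ 10.427
Since 1.4563π²/3² ≈ 1.597 < 3.946, λ₁ < 0.
The n=1 mode grows fastest (−λₙ is largest for n=1) → dominates.
Asymptotic: φ ~ c₁ sin(πx/3) e^{2.349t} (exponential growth at rate −λ₁ ≈ 2.349).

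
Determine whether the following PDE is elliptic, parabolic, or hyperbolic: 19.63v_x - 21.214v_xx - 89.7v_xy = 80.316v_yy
Rewriting in standard form: -21.214v_xx - 89.7v_xy - 80.316v_yy + 19.63v_x = 0. Coefficients: A = -21.214, B = -89.7, C = -80.316. B² - 4AC = 1230.795504, which is positive, so the equation is hyperbolic.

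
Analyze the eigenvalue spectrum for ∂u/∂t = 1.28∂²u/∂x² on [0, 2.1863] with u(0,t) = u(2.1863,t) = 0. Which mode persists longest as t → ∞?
Eigenvalues: λₙ = 1.28n²π²/2.1863².
First three modes:
  n=1: λ₁ = 1.28π²/2.1863² ≈ 2.643
  n=2: λ₂ = 5.12π²/2.1863² ≈ 10.572 (4× faster decay)
  n=3: λ₃ = 11.52π²/2.1863² ≈ 23.787 (9× faster decay)
As t → ∞, higher modes decay exponentially faster. The n=1 mode dominates: u ~ c₁ sin(πx/2.1863) e^{-λ₁t}.
Decay rate: λ₁ = 1.28π²/2.1863² ≈ 2.643.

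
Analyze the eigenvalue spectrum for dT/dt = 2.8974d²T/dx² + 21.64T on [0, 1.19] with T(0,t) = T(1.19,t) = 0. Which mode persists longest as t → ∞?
Eigenvalues: λₙ = 2.8974n²π²/1.19² - 21.64.
First three modes:
  n=1: λ₁ = 2.8974π²/1.19² - 21.64 ≈ -1.446
  n=2: λ₂ = 11.5896π²/1.19² - 21.64 ≈ 59.134
  n=3: λ₃ = 26.0766π²/1.19² - 21.64 ≈ 160.103
Since 2.8974π²/1.19² ≈ 20.194 < 21.64, λ₁ < 0.
The n=1 mode grows fastest (−λₙ is largest for n=1) → dominates.
Asymptotic: T ~ c₁ sin(πx/1.19) e^{1.446t} (exponential growth at rate −λ₁ ≈ 1.446).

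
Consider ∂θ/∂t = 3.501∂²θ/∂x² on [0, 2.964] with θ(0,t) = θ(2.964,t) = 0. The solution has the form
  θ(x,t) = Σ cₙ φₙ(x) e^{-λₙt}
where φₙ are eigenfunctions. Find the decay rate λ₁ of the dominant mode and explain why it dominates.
Eigenvalues: λₙ = 3.501n²π²/2.964².
First three modes:
  n=1: λ₁ = 3.501π²/2.964² ≈ 3.933
  n=2: λ₂ = 14.004π²/2.964² ≈ 15.732 (4× faster decay)
  n=3: λ₃ = 31.509π²/2.964² ≈ 35.398 (9× faster decay)
As t → ∞, higher modes decay exponentially faster. The n=1 mode dominates: θ ~ c₁ sin(πx/2.964) e^{-λ₁t}.
Decay rate: λ₁ = 3.501π²/2.964² ≈ 3.933.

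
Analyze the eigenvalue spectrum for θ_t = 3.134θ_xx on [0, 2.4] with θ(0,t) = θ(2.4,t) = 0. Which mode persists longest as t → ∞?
Eigenvalues: λₙ = 3.134n²π²/2.4².
First three modes:
  n=1: λ₁ = 3.134π²/2.4² ≈ 5.37
  n=2: λ₂ = 12.536π²/2.4² ≈ 21.48 (4× faster decay)
  n=3: λ₃ = 28.206π²/2.4² ≈ 48.33 (9× faster decay)
As t → ∞, higher modes decay exponentially faster. The n=1 mode dominates: θ ~ c₁ sin(πx/2.4) e^{-λ₁t}.
Decay rate: λ₁ = 3.134π²/2.4² ≈ 5.37.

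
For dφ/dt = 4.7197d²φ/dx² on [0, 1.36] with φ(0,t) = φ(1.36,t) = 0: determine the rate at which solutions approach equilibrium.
Eigenvalues: λₙ = 4.7197n²π²/1.36².
First three modes:
  n=1: λ₁ = 4.7197π²/1.36² ≈ 25.185
  n=2: λ₂ = 18.8788π²/1.36² ≈ 100.739 (4× faster decay)
  n=3: λ₃ = 42.4773π²/1.36² ≈ 226.662 (9× faster decay)
As t → ∞, higher modes decay exponentially faster. The n=1 mode dominates: φ ~ c₁ sin(πx/1.36) e^{-λ₁t}.
Decay rate: λ₁ = 4.7197π²/1.36² ≈ 25.185.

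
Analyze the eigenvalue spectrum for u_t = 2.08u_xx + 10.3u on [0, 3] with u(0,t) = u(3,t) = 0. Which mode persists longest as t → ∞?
Eigenvalues: λₙ = 2.08n²π²/3² - 10.3.
First three modes:
  n=1: λ₁ = 2.08π²/3² - 10.3 ≈ -8.019
  n=2: λ₂ = 8.32π²/3² - 10.3 ≈ -1.176
  n=3: λ₃ = 18.72π²/3² - 10.3 ≈ 10.229
Since 2.08π²/3² ≈ 2.281 < 10.3, λ₁ < 0.
The n=1 mode grows fastest (−λₙ is largest for n=1) → dominates.
Asymptotic: u ~ c₁ sin(πx/3) e^{8.019t} (exponential growth at rate −λ₁ ≈ 8.019).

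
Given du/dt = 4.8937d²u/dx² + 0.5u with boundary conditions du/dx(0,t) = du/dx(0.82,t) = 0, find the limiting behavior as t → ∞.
u grows unboundedly. With Neumann BCs the constant mode has diffusion eigenvalue 0, so any r > 0 makes it grow like e^(0.5t); solution grows exponentially.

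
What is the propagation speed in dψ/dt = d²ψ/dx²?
Infinite. The heat equation is parabolic, not hyperbolic, so disturbances propagate instantly.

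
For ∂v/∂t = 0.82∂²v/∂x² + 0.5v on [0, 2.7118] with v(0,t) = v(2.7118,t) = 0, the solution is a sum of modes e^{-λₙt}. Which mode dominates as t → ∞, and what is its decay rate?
Eigenvalues: λₙ = 0.82n²π²/2.7118² - 0.5.
First three modes:
  n=1: λ₁ = 0.82π²/2.7118² - 0.5 ≈ 0.601
  n=2: λ₂ = 3.28π²/2.7118² - 0.5 ≈ 3.902
  n=3: λ₃ = 7.38π²/2.7118² - 0.5 ≈ 9.405
Since 0.82π²/2.7118² ≈ 1.101 > 0.5, all λₙ > 0.
The n=1 mode decays slowest → dominates as t → ∞.
Asymptotic: v ~ c₁ sin(πx/2.7118) e^{-λ₁t} with decay rate λ₁ ≈ 0.601.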